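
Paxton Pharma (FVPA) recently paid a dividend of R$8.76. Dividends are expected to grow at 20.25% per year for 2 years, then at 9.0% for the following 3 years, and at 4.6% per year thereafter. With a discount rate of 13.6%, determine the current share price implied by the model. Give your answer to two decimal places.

R$146.99

Three-stage DDM. Project D₁…D_5; terminal Gordon value at t=5 with g = 0.046; discount at r = 0.136.
D_1 = 10.5339
D_2 = 12.6670
D_3 = 13.8070
D_4 = 15.0497
D_5 = 16.4042
TV_5 = 17.1587/(0.136−0.046) = 190.6527
P₀ = Σ Dₜ/(1+r)ᵗ + TV_5/(1+r)^5 = 146.9889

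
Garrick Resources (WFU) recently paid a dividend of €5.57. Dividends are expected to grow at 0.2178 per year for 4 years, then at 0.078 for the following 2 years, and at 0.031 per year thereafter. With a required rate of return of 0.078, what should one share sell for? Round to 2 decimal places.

Three-stage DDM. Project D₁…D_6; terminal Gordon value at t=6 with g = 0.031; discount at r = 0.078.
D_1 = 6.7831
D_2 = 8.2605
D_3 = 10.0597
D_4 = 12.2506
D_5 = 13.2062
D_6 = 14.2363
TV_6 = 14.6776/(0.078−0.031) = 312.2895
P₀ = Σ Dₜ/(1+r)ᵗ + TV_6/(1+r)^6 = 247.6419

€247.64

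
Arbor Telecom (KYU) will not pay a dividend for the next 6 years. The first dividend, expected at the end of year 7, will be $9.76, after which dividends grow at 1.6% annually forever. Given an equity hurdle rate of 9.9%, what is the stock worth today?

$66.74

Deferred-dividend DDM. At t=6 the remaining stream is a growing perpetuity with first payment D_7 = 9.76.
V_6 = D_7/(r−g) = 9.76/(0.099−0.016) = 117.5904
P₀ = V_6/(1+r)^6 = 117.5904/(1+0.099)^6 = 66.7399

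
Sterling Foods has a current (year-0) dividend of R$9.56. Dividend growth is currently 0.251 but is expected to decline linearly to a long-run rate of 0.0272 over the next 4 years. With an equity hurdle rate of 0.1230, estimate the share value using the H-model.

R$147.17

H-model: P₀ = D₀[(1+g_L) + H(g_S−g_L)]/(r−g_L), with H = 4/2 = 2.
P₀ = 9.56 × [(1+0.0272) + 2×(0.251−0.0272)] / (0.123−0.0272)
   = 9.56 × 1.4748 / 0.0958 = 147.1721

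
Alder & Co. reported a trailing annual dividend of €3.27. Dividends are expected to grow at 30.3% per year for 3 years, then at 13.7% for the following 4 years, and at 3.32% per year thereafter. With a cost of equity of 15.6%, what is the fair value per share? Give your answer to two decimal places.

€67.37

Three-stage DDM. Project D₁…D_7; terminal Gordon value at t=7 with g = 0.0332; discount at r = 0.156.
D_1 = 4.2608
D_2 = 5.5518
D_3 = 7.2340
D_4 = 8.2251
D_5 = 9.3519
D_6 = 10.6332
D_7 = 12.0899
TV_7 = 12.4913/(0.156−0.0332) = 101.7206
P₀ = Σ Dₜ/(1+r)ᵗ + TV_7/(1+r)^7 = 67.3699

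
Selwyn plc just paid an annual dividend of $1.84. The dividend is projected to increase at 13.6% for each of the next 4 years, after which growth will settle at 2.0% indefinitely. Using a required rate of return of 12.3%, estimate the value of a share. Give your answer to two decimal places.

Two-stage DDM. Project D₁…D_4 at 0.136, terminal growth 0.02, discount at r = 0.123.
D_1 = 2.0902
D_2 = 2.3745
D_3 = 2.6974
D_4 = 3.0643
Terminal value at t=4: TV = D_5/(r−g) = 3.1256/(0.123−0.02) = 30.3455
P₀ = 2.0902/(1+0.123)^1 + 2.3745/(1+0.123)^2 + 2.6974/(1+0.123)^3 + 3.0643/(1+0.123)^4 + 30.3455/(1+0.123)^4 = 26.6553

$26.66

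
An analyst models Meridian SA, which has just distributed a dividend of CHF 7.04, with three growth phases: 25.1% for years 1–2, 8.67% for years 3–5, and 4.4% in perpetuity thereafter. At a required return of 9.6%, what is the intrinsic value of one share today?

Three-stage DDM. Project D₁…D_5; terminal Gordon value at t=5 with g = 0.044; discount at r = 0.096.
D_1 = 8.8070
D_2 = 11.0176
D_3 = 11.9728
D_4 = 13.0109
D_5 = 14.1389
TV_5 = 14.7610/(0.096−0.044) = 283.8660
P₀ = Σ Dₜ/(1+r)ᵗ + TV_5/(1+r)^5 = 223.7579

CHF 223.76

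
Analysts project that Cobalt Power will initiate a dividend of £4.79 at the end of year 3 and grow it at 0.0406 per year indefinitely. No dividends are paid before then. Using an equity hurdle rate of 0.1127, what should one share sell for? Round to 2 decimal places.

£53.66

Deferred-dividend DDM. At t=2 the remaining stream is a growing perpetuity with first payment D_3 = 4.79.
V_2 = D_3/(r−g) = 4.79/(0.1127−0.0406) = 66.4355
P₀ = V_2/(1+r)^2 = 66.4355/(1+0.1127)^2 = 53.6592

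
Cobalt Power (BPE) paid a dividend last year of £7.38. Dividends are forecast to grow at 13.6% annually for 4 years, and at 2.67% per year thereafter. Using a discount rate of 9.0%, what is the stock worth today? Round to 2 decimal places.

Two-stage DDM. Project D₁…D_4 at 0.136, terminal growth 0.0267, discount at r = 0.09.
D_1 = 8.3837
D_2 = 9.5239
D_3 = 10.8191
D_4 = 12.2905
Terminal value at t=4: TV = D_5/(r−g) = 12.6187/(0.09−0.0267) = 199.3469
P₀ = 8.3837/(1+0.09)^1 + 9.5239/(1+0.09)^2 + 10.8191/(1+0.09)^3 + 12.2905/(1+0.09)^4 + 199.3469/(1+0.09)^4 = 173.9911

£173.99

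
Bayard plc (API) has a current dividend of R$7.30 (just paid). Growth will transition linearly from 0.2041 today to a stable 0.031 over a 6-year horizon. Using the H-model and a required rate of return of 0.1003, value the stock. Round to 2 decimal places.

H-model: P₀ = D₀[(1+g_L) + H(g_S−g_L)]/(r−g_L), with H = 6/2 = 3.
P₀ = 7.30 × [(1+0.031) + 3×(0.2041−0.031)] / (0.1003−0.031)
   = 7.30 × 1.5503 / 0.0693 = 163.3072

R$163.31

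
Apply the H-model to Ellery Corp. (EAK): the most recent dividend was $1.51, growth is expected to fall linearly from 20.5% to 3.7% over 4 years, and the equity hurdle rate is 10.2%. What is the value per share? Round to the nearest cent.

$31.90

H-model: P₀ = D₀[(1+g_L) + H(g_S−g_L)]/(r−g_L), with H = 4/2 = 2.
P₀ = 1.51 × [(1+0.037) + 2×(0.205−0.037)] / (0.102−0.037)
   = 1.51 × 1.3730 / 0.065 = 31.8958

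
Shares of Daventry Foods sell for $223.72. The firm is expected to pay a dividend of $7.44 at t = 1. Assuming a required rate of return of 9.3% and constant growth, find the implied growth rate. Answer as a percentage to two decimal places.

From P₀ = D₁/(r − g), the implied growth is g = r − D₁/P₀.
g = 0.093 − 7.44/223.72 = 0.093 − 0.03326 = 0.05974

5.97%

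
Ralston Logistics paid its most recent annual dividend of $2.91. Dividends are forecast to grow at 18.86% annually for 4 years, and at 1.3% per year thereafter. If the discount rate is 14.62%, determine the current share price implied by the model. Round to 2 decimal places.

Two-stage DDM. Project D₁…D_4 at 0.1886, terminal growth 0.013, discount at r = 0.1462.
D_1 = 3.4588
D_2 = 4.1112
D_3 = 4.8865
D_4 = 5.8081
Terminal value at t=4: TV = D_5/(r−g) = 5.8836/(0.1462−0.013) = 44.1714
P₀ = 3.4588/(1+0.1462)^1 + 4.1112/(1+0.1462)^2 + 4.8865/(1+0.1462)^3 + 5.8081/(1+0.1462)^4 + 44.1714/(1+0.1462)^4 = 38.3487

$38.35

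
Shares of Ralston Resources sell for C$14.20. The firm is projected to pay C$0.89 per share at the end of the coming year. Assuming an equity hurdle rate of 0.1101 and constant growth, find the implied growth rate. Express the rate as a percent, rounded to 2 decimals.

4.74%

From P₀ = D₁/(r − g), the implied growth is g = r − D₁/P₀.
g = 0.1101 − 0.89/14.20 = 0.1101 − 0.06268 = 0.04742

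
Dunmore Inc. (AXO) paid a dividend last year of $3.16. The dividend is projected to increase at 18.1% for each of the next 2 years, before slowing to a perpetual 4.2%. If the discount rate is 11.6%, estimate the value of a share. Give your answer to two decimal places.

$56.71

Two-stage DDM. Project D₁…D_2 at 0.181, terminal growth 0.042, discount at r = 0.116.
D_1 = 3.7320
D_2 = 4.4074
Terminal value at t=2: TV = D_3/(r−g) = 4.5926/(0.116−0.042) = 62.0616
P₀ = 3.7320/(1+0.116)^1 + 4.4074/(1+0.116)^2 + 62.0616/(1+0.116)^2 = 56.7133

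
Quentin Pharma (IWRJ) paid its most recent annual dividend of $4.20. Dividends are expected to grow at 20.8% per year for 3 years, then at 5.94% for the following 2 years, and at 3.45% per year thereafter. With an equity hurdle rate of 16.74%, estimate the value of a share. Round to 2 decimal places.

$51.38

Three-stage DDM. Project D₁…D_5; terminal Gordon value at t=5 with g = 0.0345; discount at r = 0.1674.
D_1 = 5.0736
D_2 = 6.1289
D_3 = 7.4037
D_4 = 7.8435
D_5 = 8.3094
TV_5 = 8.5961/(0.1674−0.0345) = 64.6808
P₀ = Σ Dₜ/(1+r)ᵗ + TV_5/(1+r)^5 = 51.3840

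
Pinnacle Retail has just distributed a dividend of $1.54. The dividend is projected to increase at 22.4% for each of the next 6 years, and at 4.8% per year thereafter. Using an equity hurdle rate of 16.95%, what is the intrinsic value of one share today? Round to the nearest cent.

$28.33

Two-stage DDM. Project D₁…D_6 at 0.224, terminal growth 0.048, discount at r = 0.1695.
D_1 = 1.8850
D_2 = 2.3072
D_3 = 2.8240
D_4 = 3.4566
D_5 = 4.2309
D_6 = 5.1786
Terminal value at t=6: TV = D_7/(r−g) = 5.4271/(0.1695−0.048) = 44.6678
P₀ = 1.8850/(1+0.1695)^1 + 2.3072/(1+0.1695)^2 + 2.8240/(1+0.1695)^3 + 3.4566/(1+0.1695)^4 + 4.2309/(1+0.1695)^5 + 5.1786/(1+0.1695)^6 + 44.6678/(1+0.1695)^6 = 28.3277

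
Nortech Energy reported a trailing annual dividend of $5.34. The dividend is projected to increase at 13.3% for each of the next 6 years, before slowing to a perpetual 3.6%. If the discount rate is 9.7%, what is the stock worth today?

$146.01

Two-stage DDM. Project D₁…D_6 at 0.133, terminal growth 0.036, discount at r = 0.097.
D_1 = 6.0502
D_2 = 6.8549
D_3 = 7.7666
D_4 = 8.7996
D_5 = 9.9699
D_6 = 11.2959
Terminal value at t=6: TV = D_7/(r−g) = 11.7025/(0.097−0.036) = 191.8451
P₀ = 6.0502/(1+0.097)^1 + 6.8549/(1+0.097)^2 + 7.7666/(1+0.097)^3 + 8.7996/(1+0.097)^4 + 9.9699/(1+0.097)^5 + 11.2959/(1+0.097)^6 + 191.8451/(1+0.097)^6 = 146.0087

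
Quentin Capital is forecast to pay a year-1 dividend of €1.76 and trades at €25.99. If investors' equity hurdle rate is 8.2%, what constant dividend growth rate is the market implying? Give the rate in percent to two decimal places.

From P₀ = D₁/(r − g), the implied growth is g = r − D₁/P₀.
g = 0.082 − 1.76/25.99 = 0.082 − 0.06772 = 0.01428

1.43%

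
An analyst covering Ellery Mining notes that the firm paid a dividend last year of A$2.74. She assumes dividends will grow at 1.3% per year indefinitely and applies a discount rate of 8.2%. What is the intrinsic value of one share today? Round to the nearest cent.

Gordon growth model: P₀ = D₁/(r − g). D₁ = 2.74 × (1 + 0.013) = 2.7756.
P₀ = 2.7756 / (0.082 − 0.013) = 2.7756 / 0.069 = 40.2264

A$40.23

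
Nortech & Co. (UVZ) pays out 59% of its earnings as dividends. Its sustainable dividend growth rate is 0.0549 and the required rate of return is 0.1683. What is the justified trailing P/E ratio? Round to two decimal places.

Justified trailing P/E = b(1+g)/(r−g) = 0.59×(1+0.0549)/(0.1683−0.0549) = 5.4885

5.49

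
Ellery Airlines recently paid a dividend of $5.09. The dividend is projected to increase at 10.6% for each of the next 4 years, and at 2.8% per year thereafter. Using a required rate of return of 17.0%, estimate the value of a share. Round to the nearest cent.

$47.15

Two-stage DDM. Project D₁…D_4 at 0.106, terminal growth 0.028, discount at r = 0.17.
D_1 = 5.6295
D_2 = 6.2263
D_3 = 6.8863
D_4 = 7.6162
Terminal value at t=4: TV = D_5/(r−g) = 7.8295/(0.17−0.028) = 55.1370
P₀ = 5.6295/(1+0.17)^1 + 6.2263/(1+0.17)^2 + 6.8863/(1+0.17)^3 + 7.6162/(1+0.17)^4 + 55.1370/(1+0.17)^4 = 47.1478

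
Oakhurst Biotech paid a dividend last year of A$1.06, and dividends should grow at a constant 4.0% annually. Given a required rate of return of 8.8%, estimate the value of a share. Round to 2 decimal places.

A$22.97

Gordon growth model: P₀ = D₁/(r − g). D₁ = 1.06 × (1 + 0.04) = 1.1024.
P₀ = 1.1024 / (0.088 − 0.04) = 1.1024 / 0.048 = 22.9667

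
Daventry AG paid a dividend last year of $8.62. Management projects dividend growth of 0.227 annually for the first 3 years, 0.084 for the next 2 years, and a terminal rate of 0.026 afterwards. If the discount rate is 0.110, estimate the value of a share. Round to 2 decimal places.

Three-stage DDM. Project D₁…D_5; terminal Gordon value at t=5 with g = 0.026; discount at r = 0.11.
D_1 = 10.5767
D_2 = 12.9777
D_3 = 15.9236
D_4 = 17.2612
D_5 = 18.7111
TV_5 = 19.1976/(0.11−0.026) = 228.5428
P₀ = Σ Dₜ/(1+r)ᵗ + TV_5/(1+r)^5 = 189.8084

$189.81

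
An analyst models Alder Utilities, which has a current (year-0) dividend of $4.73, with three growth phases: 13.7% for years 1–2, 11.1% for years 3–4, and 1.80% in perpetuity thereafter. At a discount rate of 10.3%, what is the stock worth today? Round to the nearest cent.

$81.14

Three-stage DDM. Project D₁…D_4; terminal Gordon value at t=4 with g = 0.018; discount at r = 0.103.
D_1 = 5.3780
D_2 = 6.1148
D_3 = 6.7935
D_4 = 7.5476
TV_4 = 7.6835/(0.103−0.018) = 90.3939
P₀ = Σ Dₜ/(1+r)ᵗ + TV_4/(1+r)^4 = 81.1350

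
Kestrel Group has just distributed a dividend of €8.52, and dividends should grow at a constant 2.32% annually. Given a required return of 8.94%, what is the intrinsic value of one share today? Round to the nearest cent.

Gordon growth model: P₀ = D₁/(r − g). D₁ = 8.52 × (1 + 0.0232) = 8.7177.
P₀ = 8.7177 / (0.0894 − 0.0232) = 8.7177 / 0.0662 = 131.6868

€131.69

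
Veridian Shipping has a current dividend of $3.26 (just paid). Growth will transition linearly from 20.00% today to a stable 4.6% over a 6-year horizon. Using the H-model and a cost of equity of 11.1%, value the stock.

H-model: P₀ = D₀[(1+g_L) + H(g_S−g_L)]/(r−g_L), with H = 6/2 = 3.
P₀ = 3.26 × [(1+0.046) + 3×(0.2−0.046)] / (0.111−0.046)
   = 3.26 × 1.5080 / 0.065 = 75.6320

$75.63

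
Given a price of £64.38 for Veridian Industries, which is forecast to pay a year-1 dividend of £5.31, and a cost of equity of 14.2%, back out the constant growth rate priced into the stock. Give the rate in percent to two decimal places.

From P₀ = D₁/(r − g), the implied growth is g = r − D₁/P₀.
g = 0.142 − 5.31/64.38 = 0.142 − 0.08248 = 0.05952

5.95%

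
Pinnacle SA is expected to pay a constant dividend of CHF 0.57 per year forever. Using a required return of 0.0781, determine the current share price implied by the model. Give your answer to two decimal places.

Zero-growth DDM (perpetuity): P₀ = D/r = 0.57 / 0.0781 = 7.2983

CHF 7.30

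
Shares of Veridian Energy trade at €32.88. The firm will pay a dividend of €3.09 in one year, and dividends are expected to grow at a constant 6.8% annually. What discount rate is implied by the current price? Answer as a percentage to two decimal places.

16.20%

Rearranging the constant-growth DDM: r = D₁/P₀ + g.
r = 3.0900 / 32.88 + 0.068 = 0.09398 + 0.068 = 0.16198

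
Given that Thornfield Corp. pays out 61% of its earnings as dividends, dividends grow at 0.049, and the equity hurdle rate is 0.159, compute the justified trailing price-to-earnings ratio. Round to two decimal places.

5.82

Justified trailing P/E = b(1+g)/(r−g) = 0.61×(1+0.049)/(0.159−0.049) = 5.8172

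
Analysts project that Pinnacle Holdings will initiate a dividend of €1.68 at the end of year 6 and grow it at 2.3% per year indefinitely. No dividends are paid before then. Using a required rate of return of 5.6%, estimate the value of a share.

€38.77

Deferred-dividend DDM. At t=5 the remaining stream is a growing perpetuity with first payment D_6 = 1.68.
V_5 = D_6/(r−g) = 1.68/(0.056−0.023) = 50.9091
P₀ = V_5/(1+r)^5 = 50.9091/(1+0.056)^5 = 38.7682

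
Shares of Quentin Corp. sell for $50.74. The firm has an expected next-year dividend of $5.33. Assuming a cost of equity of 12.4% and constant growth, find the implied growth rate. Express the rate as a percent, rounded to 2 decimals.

From P₀ = D₁/(r − g), the implied growth is g = r − D₁/P₀.
g = 0.124 − 5.33/50.74 = 0.124 − 0.10505 = 0.01895

1.90%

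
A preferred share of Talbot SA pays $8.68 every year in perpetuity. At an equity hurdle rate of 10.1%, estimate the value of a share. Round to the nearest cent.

$85.94

Zero-growth DDM (perpetuity): P₀ = D/r = 8.68 / 0.101 = 85.9406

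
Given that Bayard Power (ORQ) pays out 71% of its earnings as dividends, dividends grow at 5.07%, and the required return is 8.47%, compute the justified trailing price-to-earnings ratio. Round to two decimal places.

21.94

Justified trailing P/E = b(1+g)/(r−g) = 0.71×(1+0.0507)/(0.0847−0.0507) = 21.9411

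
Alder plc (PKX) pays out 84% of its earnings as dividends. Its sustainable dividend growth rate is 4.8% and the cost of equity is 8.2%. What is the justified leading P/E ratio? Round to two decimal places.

24.71

Justified leading P/E = b/(r−g) = 0.84/(0.082−0.048) = 24.7059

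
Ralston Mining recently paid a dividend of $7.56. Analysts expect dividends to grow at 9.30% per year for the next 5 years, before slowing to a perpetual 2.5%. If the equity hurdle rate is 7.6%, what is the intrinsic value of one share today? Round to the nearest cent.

Two-stage DDM. Project D₁…D_5 at 0.093, terminal growth 0.025, discount at r = 0.076.
D_1 = 8.2631
D_2 = 9.0315
D_3 = 9.8715
D_4 = 10.7895
D_5 = 11.7930
Terminal value at t=5: TV = D_6/(r−g) = 12.0878/(0.076−0.025) = 237.0153
P₀ = 8.2631/(1+0.076)^1 + 9.0315/(1+0.076)^2 + 9.8715/(1+0.076)^3 + 10.7895/(1+0.076)^4 + 11.7930/(1+0.076)^5 + 237.0153/(1+0.076)^5 = 203.9591

$203.96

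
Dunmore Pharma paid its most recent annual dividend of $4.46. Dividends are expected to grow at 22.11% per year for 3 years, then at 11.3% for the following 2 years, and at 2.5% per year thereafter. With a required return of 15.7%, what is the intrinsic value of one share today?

Three-stage DDM. Project D₁…D_5; terminal Gordon value at t=5 with g = 0.025; discount at r = 0.157.
D_1 = 5.4461
D_2 = 6.6502
D_3 = 8.1206
D_4 = 9.0382
D_5 = 10.0596
TV_5 = 10.3110/(0.157−0.025) = 78.1140
P₀ = Σ Dₜ/(1+r)ᵗ + TV_5/(1+r)^5 = 62.4894

$62.49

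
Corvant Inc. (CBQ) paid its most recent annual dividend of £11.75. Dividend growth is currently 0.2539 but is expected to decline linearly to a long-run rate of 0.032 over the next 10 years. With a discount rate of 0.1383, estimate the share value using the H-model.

£236.71

H-model: P₀ = D₀[(1+g_L) + H(g_S−g_L)]/(r−g_L), with H = 10/2 = 5.
P₀ = 11.75 × [(1+0.032) + 5×(0.2539−0.032)] / (0.1383−0.032)
   = 11.75 × 2.1415 / 0.1063 = 236.7133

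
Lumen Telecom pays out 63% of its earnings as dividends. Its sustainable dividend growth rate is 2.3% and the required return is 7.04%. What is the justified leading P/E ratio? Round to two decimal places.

Justified leading P/E = b/(r−g) = 0.63/(0.0704−0.023) = 13.2911

13.29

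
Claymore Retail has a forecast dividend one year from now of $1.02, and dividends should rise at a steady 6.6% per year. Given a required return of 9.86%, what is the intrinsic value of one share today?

$31.29

Gordon growth model: P₀ = D₁/(r − g), with D₁ = 1.02 given directly.
P₀ = 1.0200 / (0.0986 − 0.066) = 1.0200 / 0.0326 = 31.2883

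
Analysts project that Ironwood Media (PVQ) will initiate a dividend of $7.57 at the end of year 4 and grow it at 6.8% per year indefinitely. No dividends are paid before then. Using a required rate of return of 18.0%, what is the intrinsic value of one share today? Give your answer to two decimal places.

Deferred-dividend DDM. At t=3 the remaining stream is a growing perpetuity with first payment D_4 = 7.57.
V_3 = D_4/(r−g) = 7.57/(0.18−0.068) = 67.5893
P₀ = V_3/(1+r)^3 = 67.5893/(1+0.18)^3 = 41.1369

$41.14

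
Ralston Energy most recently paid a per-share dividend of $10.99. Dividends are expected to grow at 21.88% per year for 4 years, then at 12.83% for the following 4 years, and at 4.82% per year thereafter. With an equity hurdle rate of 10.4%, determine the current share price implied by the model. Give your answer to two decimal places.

$460.18

Three-stage DDM. Project D₁…D_8; terminal Gordon value at t=8 with g = 0.0482; discount at r = 0.104.
D_1 = 13.3946
D_2 = 16.3254
D_3 = 19.8973
D_4 = 24.2509
D_5 = 27.3623
D_6 = 30.8728
D_7 = 34.8338
D_8 = 39.3030
TV_8 = 41.1974/(0.104−0.0482) = 738.3050
P₀ = Σ Dₜ/(1+r)ᵗ + TV_8/(1+r)^8 = 460.1794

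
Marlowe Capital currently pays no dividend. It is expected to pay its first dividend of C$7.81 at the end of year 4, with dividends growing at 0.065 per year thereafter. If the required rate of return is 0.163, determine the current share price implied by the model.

Deferred-dividend DDM. At t=3 the remaining stream is a growing perpetuity with first payment D_4 = 7.81.
V_3 = D_4/(r−g) = 7.81/(0.163−0.065) = 79.6939
P₀ = V_3/(1+r)^3 = 79.6939/(1+0.163)^3 = 50.6624

C$50.66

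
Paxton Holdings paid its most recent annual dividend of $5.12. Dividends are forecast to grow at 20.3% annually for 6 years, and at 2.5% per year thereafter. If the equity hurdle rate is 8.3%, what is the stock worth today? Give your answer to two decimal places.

Two-stage DDM. Project D₁…D_6 at 0.203, terminal growth 0.025, discount at r = 0.083.
D_1 = 6.1594
D_2 = 7.4097
D_3 = 8.9139
D_4 = 10.7234
D_5 = 12.9002
D_6 = 15.5190
Terminal value at t=6: TV = D_7/(r−g) = 15.9070/(0.083−0.025) = 274.2582
P₀ = 6.1594/(1+0.083)^1 + 7.4097/(1+0.083)^2 + 8.9139/(1+0.083)^3 + 10.7234/(1+0.083)^4 + 12.9002/(1+0.083)^5 + 15.5190/(1+0.083)^6 + 274.2582/(1+0.083)^6 = 215.0708

$215.07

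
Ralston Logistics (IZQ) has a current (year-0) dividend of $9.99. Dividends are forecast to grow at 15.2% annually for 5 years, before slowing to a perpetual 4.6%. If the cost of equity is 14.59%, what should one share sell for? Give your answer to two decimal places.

Two-stage DDM. Project D₁…D_5 at 0.152, terminal growth 0.046, discount at r = 0.1459.
D_1 = 11.5085
D_2 = 13.2578
D_3 = 15.2729
D_4 = 17.5944
D_5 = 20.2688
Terminal value at t=5: TV = D_6/(r−g) = 21.2012/(0.1459−0.046) = 212.2238
P₀ = 11.5085/(1+0.1459)^1 + 13.2578/(1+0.1459)^2 + 15.2729/(1+0.1459)^3 + 17.5944/(1+0.1459)^4 + 20.2688/(1+0.1459)^5 + 212.2238/(1+0.1459)^5 = 158.1673

$158.17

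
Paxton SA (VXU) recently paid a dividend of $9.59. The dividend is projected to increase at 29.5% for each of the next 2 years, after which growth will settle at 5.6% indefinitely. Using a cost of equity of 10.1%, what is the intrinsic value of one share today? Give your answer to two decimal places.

$335.89

Two-stage DDM. Project D₁…D_2 at 0.295, terminal growth 0.056, discount at r = 0.101.
D_1 = 12.4190
D_2 = 16.0827
Terminal value at t=2: TV = D_3/(r−g) = 16.9833/(0.101−0.056) = 377.4067
P₀ = 12.4190/(1+0.101)^1 + 16.0827/(1+0.101)^2 + 377.4067/(1+0.101)^2 = 335.8871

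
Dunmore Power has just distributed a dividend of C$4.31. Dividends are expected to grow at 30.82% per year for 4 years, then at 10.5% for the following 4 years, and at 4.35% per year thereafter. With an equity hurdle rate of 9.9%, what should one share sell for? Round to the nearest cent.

C$228.53

Three-stage DDM. Project D₁…D_8; terminal Gordon value at t=8 with g = 0.0435; discount at r = 0.099.
D_1 = 5.6383
D_2 = 7.3761
D_3 = 9.6494
D_4 = 12.6233
D_5 = 13.9488
D_6 = 15.4134
D_7 = 17.0318
D_8 = 18.8201
TV_8 = 19.6388/(0.099−0.0435) = 353.8526
P₀ = Σ Dₜ/(1+r)ᵗ + TV_8/(1+r)^8 = 228.5290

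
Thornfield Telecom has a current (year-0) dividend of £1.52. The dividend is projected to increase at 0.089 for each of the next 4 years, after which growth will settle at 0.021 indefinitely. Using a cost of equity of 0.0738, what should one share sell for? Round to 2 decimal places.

£37.39

Two-stage DDM. Project D₁…D_4 at 0.089, terminal growth 0.021, discount at r = 0.0738.
D_1 = 1.6553
D_2 = 1.8026
D_3 = 1.9630
D_4 = 2.1377
Terminal value at t=4: TV = D_5/(r−g) = 2.1826/(0.0738−0.021) = 41.3378
P₀ = 1.6553/(1+0.0738)^1 + 1.8026/(1+0.0738)^2 + 1.9630/(1+0.0738)^3 + 2.1377/(1+0.0738)^4 + 41.3378/(1+0.0738)^4 = 37.3906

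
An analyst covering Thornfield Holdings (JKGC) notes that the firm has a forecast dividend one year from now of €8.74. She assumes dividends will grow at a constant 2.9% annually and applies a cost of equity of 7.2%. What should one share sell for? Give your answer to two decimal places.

€203.26

Gordon growth model: P₀ = D₁/(r − g), with D₁ = 8.74 given directly.
P₀ = 8.7400 / (0.072 − 0.029) = 8.7400 / 0.043 = 203.2558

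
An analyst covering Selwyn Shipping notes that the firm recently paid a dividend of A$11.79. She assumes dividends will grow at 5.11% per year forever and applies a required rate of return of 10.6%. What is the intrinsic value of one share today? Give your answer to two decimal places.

Gordon growth model: P₀ = D₁/(r − g). D₁ = 11.79 × (1 + 0.0511) = 12.3925.
P₀ = 12.3925 / (0.106 − 0.0511) = 12.3925 / 0.0549 = 225.7280

A$225.73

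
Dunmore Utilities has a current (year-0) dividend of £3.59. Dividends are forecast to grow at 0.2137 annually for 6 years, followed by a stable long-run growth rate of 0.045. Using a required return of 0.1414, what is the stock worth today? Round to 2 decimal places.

£83.11

Two-stage DDM. Project D₁…D_6 at 0.2137, terminal growth 0.045, discount at r = 0.1414.
D_1 = 4.3572
D_2 = 5.2883
D_3 = 6.4184
D_4 = 7.7900
D_5 = 9.4548
D_6 = 11.4753
Terminal value at t=6: TV = D_7/(r−g) = 11.9916/(0.1414−0.045) = 124.3947
P₀ = 4.3572/(1+0.1414)^1 + 5.2883/(1+0.1414)^2 + 6.4184/(1+0.1414)^3 + 7.7900/(1+0.1414)^4 + 9.4548/(1+0.1414)^5 + 11.4753/(1+0.1414)^6 + 124.3947/(1+0.1414)^6 = 83.1095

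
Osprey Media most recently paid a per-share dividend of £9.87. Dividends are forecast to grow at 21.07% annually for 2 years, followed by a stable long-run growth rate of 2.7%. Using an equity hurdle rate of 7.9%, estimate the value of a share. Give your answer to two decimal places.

Two-stage DDM. Project D₁…D_2 at 0.2107, terminal growth 0.027, discount at r = 0.079.
D_1 = 11.9496
D_2 = 14.4674
Terminal value at t=2: TV = D_3/(r−g) = 14.8580/(0.079−0.027) = 285.7310
P₀ = 11.9496/(1+0.079)^1 + 14.4674/(1+0.079)^2 + 285.7310/(1+0.079)^2 = 268.9237

£268.92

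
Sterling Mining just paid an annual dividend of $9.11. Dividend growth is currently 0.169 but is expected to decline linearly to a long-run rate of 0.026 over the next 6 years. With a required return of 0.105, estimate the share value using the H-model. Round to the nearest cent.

H-model: P₀ = D₀[(1+g_L) + H(g_S−g_L)]/(r−g_L), with H = 6/2 = 3.
P₀ = 9.11 × [(1+0.026) + 3×(0.169−0.026)] / (0.105−0.026)
   = 9.11 × 1.4550 / 0.079 = 167.7854

$167.79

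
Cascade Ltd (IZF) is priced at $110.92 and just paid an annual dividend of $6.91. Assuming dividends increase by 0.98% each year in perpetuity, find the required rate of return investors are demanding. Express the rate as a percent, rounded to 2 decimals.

Rearranging the constant-growth DDM: r = D₁/P₀ + g.
D₁ = 6.91 × (1 + 0.0098) = 6.9777.
r = 6.9777 / 110.92 + 0.0098 = 0.06291 + 0.0098 = 0.07271

7.27%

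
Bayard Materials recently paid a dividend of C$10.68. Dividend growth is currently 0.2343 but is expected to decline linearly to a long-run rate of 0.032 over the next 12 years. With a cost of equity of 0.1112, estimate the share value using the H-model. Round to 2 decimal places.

H-model: P₀ = D₀[(1+g_L) + H(g_S−g_L)]/(r−g_L), with H = 12/2 = 6.
P₀ = 10.68 × [(1+0.032) + 6×(0.2343−0.032)] / (0.1112−0.032)
   = 10.68 × 2.2458 / 0.0792 = 302.8427

C$302.84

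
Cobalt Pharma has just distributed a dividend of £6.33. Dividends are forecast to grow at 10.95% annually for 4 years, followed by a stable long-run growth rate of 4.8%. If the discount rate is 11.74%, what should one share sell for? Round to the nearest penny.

£117.79

Two-stage DDM. Project D₁…D_4 at 0.1095, terminal growth 0.048, discount at r = 0.1174.
D_1 = 7.0231
D_2 = 7.7922
D_3 = 8.6454
D_4 = 9.5921
Terminal value at t=4: TV = D_5/(r−g) = 10.0525/(0.1174−0.048) = 144.8487
P₀ = 7.0231/(1+0.1174)^1 + 7.7922/(1+0.1174)^2 + 8.6454/(1+0.1174)^3 + 9.5921/(1+0.1174)^4 + 144.8487/(1+0.1174)^4 = 117.7894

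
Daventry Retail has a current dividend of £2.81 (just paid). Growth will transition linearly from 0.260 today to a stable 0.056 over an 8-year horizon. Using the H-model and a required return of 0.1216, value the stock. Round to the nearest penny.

£80.19

H-model: P₀ = D₀[(1+g_L) + H(g_S−g_L)]/(r−g_L), with H = 8/2 = 4.
P₀ = 2.81 × [(1+0.056) + 4×(0.26−0.056)] / (0.1216−0.056)
   = 2.81 × 1.8720 / 0.0656 = 80.1878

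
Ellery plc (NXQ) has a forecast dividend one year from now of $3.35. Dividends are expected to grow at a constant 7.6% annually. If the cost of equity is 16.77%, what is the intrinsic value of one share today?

$36.53

Gordon growth model: P₀ = D₁/(r − g), with D₁ = 3.35 given directly.
P₀ = 3.3500 / (0.1677 − 0.076) = 3.3500 / 0.0917 = 36.5322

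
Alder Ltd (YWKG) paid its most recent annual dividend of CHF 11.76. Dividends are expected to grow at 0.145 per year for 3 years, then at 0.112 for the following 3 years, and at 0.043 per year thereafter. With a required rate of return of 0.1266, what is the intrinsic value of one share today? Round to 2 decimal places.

CHF 220.64

Three-stage DDM. Project D₁…D_6; terminal Gordon value at t=6 with g = 0.043; discount at r = 0.1266.
D_1 = 13.4652
D_2 = 15.4177
D_3 = 17.6532
D_4 = 19.6304
D_5 = 21.8290
D_6 = 24.2738
TV_6 = 25.3176/(0.1266−0.043) = 302.8420
P₀ = Σ Dₜ/(1+r)ᵗ + TV_6/(1+r)^6 = 220.6449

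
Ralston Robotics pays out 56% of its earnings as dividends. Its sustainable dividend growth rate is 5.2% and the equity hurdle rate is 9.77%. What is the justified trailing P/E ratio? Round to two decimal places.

Justified trailing P/E = b(1+g)/(r−g) = 0.56×(1+0.052)/(0.0977−0.052) = 12.8910

12.89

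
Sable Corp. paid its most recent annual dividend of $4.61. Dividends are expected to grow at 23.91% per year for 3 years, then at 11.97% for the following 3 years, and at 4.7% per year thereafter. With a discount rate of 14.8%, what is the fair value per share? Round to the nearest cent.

$88.45

Three-stage DDM. Project D₁…D_6; terminal Gordon value at t=6 with g = 0.047; discount at r = 0.148.
D_1 = 5.7123
D_2 = 7.0781
D_3 = 8.7704
D_4 = 9.8202
D_5 = 10.9957
D_6 = 12.3119
TV_6 = 12.8906/(0.148−0.047) = 127.6293
P₀ = Σ Dₜ/(1+r)ᵗ + TV_6/(1+r)^6 = 88.4476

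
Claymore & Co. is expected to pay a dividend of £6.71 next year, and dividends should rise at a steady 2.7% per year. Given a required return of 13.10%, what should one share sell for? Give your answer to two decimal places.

Gordon growth model: P₀ = D₁/(r − g), with D₁ = 6.71 given directly.
P₀ = 6.7100 / (0.131 − 0.027) = 6.7100 / 0.104 = 64.5192

£64.52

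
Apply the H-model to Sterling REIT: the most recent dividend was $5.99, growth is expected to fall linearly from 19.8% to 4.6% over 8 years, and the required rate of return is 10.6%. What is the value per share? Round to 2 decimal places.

$165.12

H-model: P₀ = D₀[(1+g_L) + H(g_S−g_L)]/(r−g_L), with H = 8/2 = 4.
P₀ = 5.99 × [(1+0.046) + 4×(0.198−0.046)] / (0.106−0.046)
   = 5.99 × 1.6540 / 0.06 = 165.1243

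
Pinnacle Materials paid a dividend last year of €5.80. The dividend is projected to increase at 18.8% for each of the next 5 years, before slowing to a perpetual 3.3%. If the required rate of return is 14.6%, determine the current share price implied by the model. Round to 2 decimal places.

Two-stage DDM. Project D₁…D_5 at 0.188, terminal growth 0.033, discount at r = 0.146.
D_1 = 6.8904
D_2 = 8.1858
D_3 = 9.7247
D_4 = 11.5530
D_5 = 13.7249
Terminal value at t=5: TV = D_6/(r−g) = 14.1779/(0.146−0.033) = 125.4677
P₀ = 6.8904/(1+0.146)^1 + 8.1858/(1+0.146)^2 + 9.7247/(1+0.146)^3 + 11.5530/(1+0.146)^4 + 13.7249/(1+0.146)^5 + 125.4677/(1+0.146)^5 = 95.8246

€95.82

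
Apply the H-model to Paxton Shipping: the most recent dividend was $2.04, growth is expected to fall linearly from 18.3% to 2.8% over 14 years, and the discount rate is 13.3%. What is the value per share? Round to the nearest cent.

H-model: P₀ = D₀[(1+g_L) + H(g_S−g_L)]/(r−g_L), with H = 14/2 = 7.
P₀ = 2.04 × [(1+0.028) + 7×(0.183−0.028)] / (0.133−0.028)
   = 2.04 × 2.1130 / 0.105 = 41.0526

$41.05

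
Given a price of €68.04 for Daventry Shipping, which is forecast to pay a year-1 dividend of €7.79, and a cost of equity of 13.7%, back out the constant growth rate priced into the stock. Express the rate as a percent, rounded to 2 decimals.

From P₀ = D₁/(r − g), the implied growth is g = r − D₁/P₀.
g = 0.137 − 7.79/68.04 = 0.137 − 0.11449 = 0.02251

2.25%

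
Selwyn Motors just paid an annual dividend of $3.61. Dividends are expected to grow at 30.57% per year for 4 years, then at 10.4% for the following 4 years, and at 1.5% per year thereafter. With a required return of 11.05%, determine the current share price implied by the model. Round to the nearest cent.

Three-stage DDM. Project D₁…D_8; terminal Gordon value at t=8 with g = 0.015; discount at r = 0.1105.
D_1 = 4.7136
D_2 = 6.1545
D_3 = 8.0360
D_4 = 10.4925
D_5 = 11.5838
D_6 = 12.7885
D_7 = 14.1185
D_8 = 15.5868
TV_8 = 15.8206/(0.1105−0.015) = 165.6608
P₀ = Σ Dₜ/(1+r)ᵗ + TV_8/(1+r)^8 = 120.8243

$120.82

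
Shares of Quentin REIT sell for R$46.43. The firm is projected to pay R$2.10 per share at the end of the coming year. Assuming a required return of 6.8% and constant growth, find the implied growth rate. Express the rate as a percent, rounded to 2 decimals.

2.28%

From P₀ = D₁/(r − g), the implied growth is g = r − D₁/P₀.
g = 0.068 − 2.10/46.43 = 0.068 − 0.04523 = 0.02277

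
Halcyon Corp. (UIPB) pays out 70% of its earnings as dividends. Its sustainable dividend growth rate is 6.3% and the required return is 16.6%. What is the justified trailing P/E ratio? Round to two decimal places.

Justified trailing P/E = b(1+g)/(r−g) = 0.70×(1+0.063)/(0.166−0.063) = 7.2243

7.22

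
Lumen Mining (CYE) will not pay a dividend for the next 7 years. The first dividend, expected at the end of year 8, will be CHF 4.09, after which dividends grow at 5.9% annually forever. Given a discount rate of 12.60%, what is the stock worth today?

CHF 26.60

Deferred-dividend DDM. At t=7 the remaining stream is a growing perpetuity with first payment D_8 = 4.09.
V_7 = D_8/(r−g) = 4.09/(0.126−0.059) = 61.0448
P₀ = V_7/(1+r)^7 = 61.0448/(1+0.126)^7 = 26.5999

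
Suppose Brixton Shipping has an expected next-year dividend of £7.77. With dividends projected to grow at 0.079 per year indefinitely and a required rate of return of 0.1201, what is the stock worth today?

Gordon growth model: P₀ = D₁/(r − g), with D₁ = 7.77 given directly.
P₀ = 7.7700 / (0.1201 − 0.079) = 7.7700 / 0.0411 = 189.0511

£189.05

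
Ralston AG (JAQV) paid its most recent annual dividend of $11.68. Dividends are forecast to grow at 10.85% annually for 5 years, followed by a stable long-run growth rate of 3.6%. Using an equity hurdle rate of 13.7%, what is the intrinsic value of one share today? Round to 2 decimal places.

$159.68

Two-stage DDM. Project D₁…D_5 at 0.1085, terminal growth 0.036, discount at r = 0.137.
D_1 = 12.9473
D_2 = 14.3521
D_3 = 15.9093
D_4 = 17.6354
D_5 = 19.5489
Terminal value at t=5: TV = D_6/(r−g) = 20.2526/(0.137−0.036) = 200.5209
P₀ = 12.9473/(1+0.137)^1 + 14.3521/(1+0.137)^2 + 15.9093/(1+0.137)^3 + 17.6354/(1+0.137)^4 + 19.5489/(1+0.137)^5 + 200.5209/(1+0.137)^5 = 159.6780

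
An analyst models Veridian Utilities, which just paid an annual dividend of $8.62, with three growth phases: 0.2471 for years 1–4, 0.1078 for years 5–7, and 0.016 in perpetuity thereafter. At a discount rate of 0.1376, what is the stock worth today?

$175.10

Three-stage DDM. Project D₁…D_7; terminal Gordon value at t=7 with g = 0.016; discount at r = 0.1376.
D_1 = 10.7500
D_2 = 13.4063
D_3 = 16.7190
D_4 = 20.8503
D_5 = 23.0980
D_6 = 25.5879
D_7 = 28.3463
TV_7 = 28.7998/(0.1376−0.016) = 236.8408
P₀ = Σ Dₜ/(1+r)ᵗ + TV_7/(1+r)^7 = 175.0980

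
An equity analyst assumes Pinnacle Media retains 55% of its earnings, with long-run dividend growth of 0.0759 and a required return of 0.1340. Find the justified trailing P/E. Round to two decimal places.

8.33

Payout ratio b = 1 − 0.55 = 0.45.
Justified trailing P/E = b(1+g)/(r−g) = 0.45×(1+0.0759)/(0.134−0.0759) = 8.3331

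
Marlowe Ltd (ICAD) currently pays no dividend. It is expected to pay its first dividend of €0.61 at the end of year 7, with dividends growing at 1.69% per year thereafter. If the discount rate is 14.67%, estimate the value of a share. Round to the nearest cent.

Deferred-dividend DDM. At t=6 the remaining stream is a growing perpetuity with first payment D_7 = 0.61.
V_6 = D_7/(r−g) = 0.61/(0.1467−0.0169) = 4.6995
P₀ = V_6/(1+r)^6 = 4.6995/(1+0.1467)^6 = 2.0671

€2.07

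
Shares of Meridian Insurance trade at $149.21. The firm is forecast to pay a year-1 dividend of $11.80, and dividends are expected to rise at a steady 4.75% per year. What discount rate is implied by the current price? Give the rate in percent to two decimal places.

Rearranging the constant-growth DDM: r = D₁/P₀ + g.
r = 11.8000 / 149.21 + 0.0475 = 0.07908 + 0.0475 = 0.12658

12.66%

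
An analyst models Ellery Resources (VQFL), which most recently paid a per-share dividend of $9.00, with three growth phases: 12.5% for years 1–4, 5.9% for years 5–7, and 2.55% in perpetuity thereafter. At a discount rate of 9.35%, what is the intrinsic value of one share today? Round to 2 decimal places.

$205.16

Three-stage DDM. Project D₁…D_7; terminal Gordon value at t=7 with g = 0.0255; discount at r = 0.0935.
D_1 = 10.1250
D_2 = 11.3906
D_3 = 12.8145
D_4 = 14.4163
D_5 = 15.2668
D_6 = 16.1676
D_7 = 17.1214
TV_7 = 17.5580/(0.0935−0.0255) = 258.2065
P₀ = Σ Dₜ/(1+r)ᵗ + TV_7/(1+r)^7 = 205.1610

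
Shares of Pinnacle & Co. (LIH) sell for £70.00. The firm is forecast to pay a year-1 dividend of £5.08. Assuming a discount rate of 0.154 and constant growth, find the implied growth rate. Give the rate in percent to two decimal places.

From P₀ = D₁/(r − g), the implied growth is g = r − D₁/P₀.
g = 0.154 − 5.08/70.00 = 0.154 − 0.07257 = 0.08143

8.14%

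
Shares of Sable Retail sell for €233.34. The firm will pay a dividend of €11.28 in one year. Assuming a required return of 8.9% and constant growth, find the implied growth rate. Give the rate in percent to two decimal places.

From P₀ = D₁/(r − g), the implied growth is g = r − D₁/P₀.
g = 0.089 − 11.28/233.34 = 0.089 − 0.04834 = 0.04066

4.07%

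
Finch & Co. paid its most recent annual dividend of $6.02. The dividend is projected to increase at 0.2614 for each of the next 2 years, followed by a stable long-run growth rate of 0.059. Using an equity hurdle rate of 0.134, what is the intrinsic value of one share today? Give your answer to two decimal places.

Two-stage DDM. Project D₁…D_2 at 0.2614, terminal growth 0.059, discount at r = 0.134.
D_1 = 7.5936
D_2 = 9.5786
Terminal value at t=2: TV = D_3/(r−g) = 10.1437/(0.134−0.059) = 135.2499
P₀ = 7.5936/(1+0.134)^1 + 9.5786/(1+0.134)^2 + 135.2499/(1+0.134)^2 = 119.3195

$119.32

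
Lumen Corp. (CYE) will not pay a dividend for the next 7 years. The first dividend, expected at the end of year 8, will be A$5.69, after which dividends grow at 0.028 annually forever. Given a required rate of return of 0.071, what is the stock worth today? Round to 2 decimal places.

Deferred-dividend DDM. At t=7 the remaining stream is a growing perpetuity with first payment D_8 = 5.69.
V_7 = D_8/(r−g) = 5.69/(0.071−0.028) = 132.3256
P₀ = V_7/(1+r)^7 = 132.3256/(1+0.071)^7 = 81.8686

A$81.87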